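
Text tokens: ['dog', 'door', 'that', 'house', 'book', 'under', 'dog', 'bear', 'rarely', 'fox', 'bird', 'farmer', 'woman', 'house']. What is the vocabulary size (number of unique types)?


Listing all tokens and tracking unique types:
  Token 1: 'dog' -> NEW (unique so far: 1)
  Token 2: 'door' -> NEW (unique so far: 2)
  Token 3: 'that' -> NEW (unique so far: 3)
  Token 4: 'house' -> NEW (unique so far: 4)
  Token 5: 'book' -> NEW (unique so far: 5)
  Token 6: 'under' -> NEW (unique so far: 6)
  Token 7: 'dog' -> duplicate (unique so far: 6)
  Token 8: 'bear' -> NEW (unique so far: 7)
  Token 9: 'rarely' -> NEW (unique so far: 8)
  Token 10: 'fox' -> NEW (unique so far: 9)
  Token 11: 'bird' -> NEW (unique so far: 10)
  Token 12: 'farmer' -> NEW (unique so far: 11)
  Token 13: 'woman' -> NEW (unique so far: 12)
  Token 14: 'house' -> duplicate (unique so far: 12)
Unique types: ('bear', 'bird', 'book', 'dog', 'door', 'farmer', 'fox', 'house', 'rarely', 'that', 'under', 'woman')
Vocabulary size: 12

12


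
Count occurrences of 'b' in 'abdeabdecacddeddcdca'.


Scanning 'abdeabdecacddeddcdca' for 'b':
  Position 1: 'b' -> MATCH (count: 1)
  Position 5: 'b' -> MATCH (count: 2)
Total occurrences of 'b': 2

2


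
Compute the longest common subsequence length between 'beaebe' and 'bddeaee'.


DP table for LCS of 'beaebe' and 'bddeaee':
       b  d  d  e  a  e  e
    0  0  0  0  0  0  0  0
  b 0  1  1  1  1  1  1  1
  e 0  1  1  1  2  2  2  2
  a 0  1  1  1  2  3  3  3
  e 0  1  1  1  2  3  4  4
  b 0  1  1  1  2  3  4  4
  e 0  1  1  1  2  3  4  5
LCS: 'beaee'
LCS length = 5

5


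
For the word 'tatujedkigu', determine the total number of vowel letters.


Scanning each character of 'tatujedkigu':
  Position 1: 't' -> consonant (running count: 0)
  Position 2: 'a' -> vowel (running count: 1)
  Position 3: 't' -> consonant (running count: 1)
  Position 4: 'u' -> vowel (running count: 2)
  Position 5: 'j' -> consonant (running count: 2)
  Position 6: 'e' -> vowel (running count: 3)
  Position 7: 'd' -> consonant (running count: 3)
  Position 8: 'k' -> consonant (running count: 3)
  Position 9: 'i' -> vowel (running count: 4)
  Position 10: 'g' -> consonant (running count: 4)
  Position 11: 'u' -> vowel (running count: 5)
Total vowels: 5

5


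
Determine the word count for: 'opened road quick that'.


Counting words by splitting on spaces:
  Word 1: 'opened'
  Word 2: 'road'
  Word 3: 'quick'
  Word 4: 'that'
Total words: 4

4


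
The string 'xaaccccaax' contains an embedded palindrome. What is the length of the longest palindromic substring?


Scanning 'xaaccccaax' for palindromic substrings.
Substring at positions 0-9: 'xaaccccaax'.
Check: reverse('xaaccccaax') = 'xaaccccaax' -> palindrome confirmed.
No longer palindromic substring exists; longest length = 10

10


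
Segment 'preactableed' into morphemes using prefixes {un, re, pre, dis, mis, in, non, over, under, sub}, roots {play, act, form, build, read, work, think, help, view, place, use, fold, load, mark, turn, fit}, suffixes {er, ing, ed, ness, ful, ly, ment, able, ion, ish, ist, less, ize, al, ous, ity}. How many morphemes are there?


Segmenting 'preactableed' against the inventory:
  'pre' -> prefix (morpheme 1)
  'act' -> root (morpheme 2)
  'able' -> suffix (morpheme 3)
  'ed' -> suffix (morpheme 4)
Total morphemes: 4

4


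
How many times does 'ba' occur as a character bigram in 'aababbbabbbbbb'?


Scanning 'aababbbabbbbbb' for bigram 'ba':
  Position 0: 'aa' -> no
  Position 1: 'ab' -> no
  Position 2: 'ba' -> MATCH
  Position 3: 'ab' -> no
  Position 4: 'bb' -> no
  Position 5: 'bb' -> no
  Position 6: 'ba' -> MATCH
  Position 7: 'ab' -> no
  Position 8: 'bb' -> no
  Position 9: 'bb' -> no
  Position 10: 'bb' -> no
  Position 11: 'bb' -> no
  Position 12: 'bb' -> no
Total matches: 2

2


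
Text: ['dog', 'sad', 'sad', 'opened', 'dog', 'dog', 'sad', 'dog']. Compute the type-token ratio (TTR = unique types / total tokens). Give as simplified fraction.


Tokens: 8
Unique types: ('dog', 'opened', 'sad') = 3
TTR = 3/8
Already in lowest terms.

3/8


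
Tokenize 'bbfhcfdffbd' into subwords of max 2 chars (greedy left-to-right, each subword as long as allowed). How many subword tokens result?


'bbfhcfdffbd' has 11 characters.
Chunking with max size 2:
  Chunk 1: 'bb' (positions 0-1)
  Chunk 2: 'fh' (positions 2-3)
  Chunk 3: 'cf' (positions 4-5)
  Chunk 4: 'df' (positions 6-7)
  Chunk 5: 'fb' (positions 8-9)
  Chunk 6: 'd' (positions 10-10)
Total chunks: ceil(11 / 2) = 6

6


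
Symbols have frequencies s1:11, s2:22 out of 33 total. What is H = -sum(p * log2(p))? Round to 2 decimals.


Computing entropy H = -sum(p_i * log2(p_i)):
  s1: p = 11/33 = 0.3333, -p*log2(p) = 0.5283
  s2: p = 22/33 = 0.6667, -p*log2(p) = 0.3900
H = sum of terms = 0.9183
Rounded to 2 decimals: 0.92

0.92


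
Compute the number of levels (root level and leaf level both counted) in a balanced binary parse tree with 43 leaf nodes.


In a balanced binary tree with n leaves the deepest leaf is ceil(log2(n)) edges below the root,
so counting node levels inclusive of root and leaves gives ceil(log2(n)) + 1 levels.
log2(43) = 5.4263
ceil(5.4263) = 6
levels = 6 + 1 = 7

7


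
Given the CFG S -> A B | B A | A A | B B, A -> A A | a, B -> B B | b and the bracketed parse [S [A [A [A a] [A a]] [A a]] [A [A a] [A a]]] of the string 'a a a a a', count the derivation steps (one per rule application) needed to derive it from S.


Every bracketed nonterminal node [X ...] in the tree is produced by exactly one rule application.
Reading the tree off as a leftmost derivation:
  Step 1: S  =>  A A   (applied S -> A A)
  Step 2: A A  =>  A A A   (applied A -> A A)
  Step 3: A A A  =>  A A A A   (applied A -> A A)
  Step 4: A A A A  =>  a A A A   (applied A -> a)
  Step 5: a A A A  =>  a a A A   (applied A -> a)
  Step 6: a a A A  =>  a a a A   (applied A -> a)
  Step 7: a a a A  =>  a a a A A   (applied A -> A A)
  Step 8: a a a A A  =>  a a a a A   (applied A -> a)
  Step 9: a a a a A  =>  a a a a a   (applied A -> a)
Final yield: a a a a a
Total rewrite steps: 9

9


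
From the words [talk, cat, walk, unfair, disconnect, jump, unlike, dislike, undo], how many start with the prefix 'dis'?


Checking each word for prefix 'dis':
  'talk' -> no (count: 0)
  'cat' -> no (count: 0)
  'walk' -> no (count: 0)
  'unfair' -> no (count: 0)
  'disconnect' -> YES, starts with 'dis' (count: 1)
  'jump' -> no (count: 1)
  'unlike' -> no (count: 1)
  'dislike' -> YES, starts with 'dis' (count: 2)
  'undo' -> no (count: 2)
Total with prefix 'dis': 2

2


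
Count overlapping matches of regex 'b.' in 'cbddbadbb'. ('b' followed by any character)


Pattern: b. means 'b' followed by any character.
Scanning 'cbddbadbb' position-by-position:
  Pos 0: window 'cb' -> no
  Pos 1: window 'bd' -> MATCH
  Pos 2: window 'dd' -> no
  Pos 3: window 'db' -> no
  Pos 4: window 'ba' -> MATCH
  Pos 5: window 'ad' -> no
  Pos 6: window 'db' -> no
  Pos 7: window 'bb' -> MATCH
  Pos 8: window 'b' -> no
Total matches: 3

3


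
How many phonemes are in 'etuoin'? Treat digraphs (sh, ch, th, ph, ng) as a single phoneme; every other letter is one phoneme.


Parsing 'etuoin' greedily, digraphs first:
  'e' -> vowel phoneme (phonemes so far: 1)
  't' -> consonant phoneme (phonemes so far: 2)
  'u' -> vowel phoneme (phonemes so far: 3)
  'o' -> vowel phoneme (phonemes so far: 4)
  'i' -> vowel phoneme (phonemes so far: 5)
  'n' -> consonant phoneme (phonemes so far: 6)
Total phonemes: 6

6


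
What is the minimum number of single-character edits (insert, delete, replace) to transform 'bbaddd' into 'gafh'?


Building DP table for s1='bbaddd' (len 6) and s2='gafh' (len 4):
       g  a  f  h
    0  1  2  3  4
  b 1  1  2  3  4
  b 2  2  2  3  4
  a 3  3  2  3  4
  d 4  4  3  3  4
  d 5  5  4  4  4
  d 6  6  5  5  5
Edit distance = dp[6][4] = 5

5


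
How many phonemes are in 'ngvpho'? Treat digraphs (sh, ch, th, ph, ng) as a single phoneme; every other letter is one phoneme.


Parsing 'ngvpho' greedily, digraphs first:
  'ng' -> digraph (1 consonant phoneme) (phonemes so far: 1)
  'v' -> consonant phoneme (phonemes so far: 2)
  'ph' -> digraph (1 consonant phoneme) (phonemes so far: 3)
  'o' -> vowel phoneme (phonemes so far: 4)
Total phonemes: 4

4


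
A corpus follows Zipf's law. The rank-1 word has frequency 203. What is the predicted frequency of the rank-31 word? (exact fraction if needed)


Zipf's law: freq(rank) = f1 / rank
f1 = 203, rank = 31
freq = 203 / 31
GCD(203, 31) = 1
Simplified: 203/31

203/31


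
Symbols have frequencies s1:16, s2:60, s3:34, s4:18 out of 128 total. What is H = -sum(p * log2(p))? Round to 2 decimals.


Computing entropy H = -sum(p_i * log2(p_i)):
  s1: p = 16/128 = 0.1250, -p*log2(p) = 0.3750
  s2: p = 60/128 = 0.4688, -p*log2(p) = 0.5124
  s3: p = 34/128 = 0.2656, -p*log2(p) = 0.5080
  s4: p = 18/128 = 0.1406, -p*log2(p) = 0.3980
H = sum of terms = 1.7934
Rounded to 2 decimals: 1.79

1.79


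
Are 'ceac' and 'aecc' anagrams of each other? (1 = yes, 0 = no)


Sort characters of 'ceac': 'acce'
Sort characters of 'aecc': 'acce'
Sorted forms match -> they ARE anagrams
Result: 1

1


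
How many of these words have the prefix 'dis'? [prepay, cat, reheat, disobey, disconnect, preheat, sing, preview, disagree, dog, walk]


Checking each word for prefix 'dis':
  'prepay' -> no (count: 0)
  'cat' -> no (count: 0)
  'reheat' -> no (count: 0)
  'disobey' -> YES, starts with 'dis' (count: 1)
  'disconnect' -> YES, starts with 'dis' (count: 2)
  'preheat' -> no (count: 2)
  'sing' -> no (count: 2)
  'preview' -> no (count: 2)
  'disagree' -> YES, starts with 'dis' (count: 3)
  'dog' -> no (count: 3)
  'walk' -> no (count: 3)
Total with prefix 'dis': 3

3


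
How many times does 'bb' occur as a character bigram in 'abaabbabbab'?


Scanning 'abaabbabbab' for bigram 'bb':
  Position 0: 'ab' -> no
  Position 1: 'ba' -> no
  Position 2: 'aa' -> no
  Position 3: 'ab' -> no
  Position 4: 'bb' -> MATCH
  Position 5: 'ba' -> no
  Position 6: 'ab' -> no
  Position 7: 'bb' -> MATCH
  Position 8: 'ba' -> no
  Position 9: 'ab' -> no
Total matches: 2

2


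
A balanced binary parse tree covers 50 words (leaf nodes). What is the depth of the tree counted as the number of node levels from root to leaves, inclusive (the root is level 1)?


In a balanced binary tree with n leaves the deepest leaf is ceil(log2(n)) edges below the root,
so counting node levels inclusive of root and leaves gives ceil(log2(n)) + 1 levels.
log2(50) = 5.6439
ceil(5.6439) = 6
levels = 6 + 1 = 7

7


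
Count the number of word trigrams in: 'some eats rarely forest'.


Word trigrams from [4] words:
  Trigram 1: (some eats rarely)
  Trigram 2: (eats rarely forest)
Total word trigrams: 4 - 2 = 2

2


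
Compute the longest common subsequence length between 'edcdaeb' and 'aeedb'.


DP table for LCS of 'edcdaeb' and 'aeedb':
       a  e  e  d  b
    0  0  0  0  0  0
  e 0  0  1  1  1  1
  d 0  0  1  1  2  2
  c 0  0  1  1  2  2
  d 0  0  1  1  2  2
  a 0  1  1  1  2  2
  e 0  1  2  2  2  2
  b 0  1  2  2  2  3
LCS: 'edb'
LCS length = 3

3


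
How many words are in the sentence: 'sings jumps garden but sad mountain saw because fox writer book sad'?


Counting words by splitting on spaces:
  Word 1: 'sings'
  Word 2: 'jumps'
  Word 3: 'garden'
  Word 4: 'but'
  Word 5: 'sad'
  Word 6: 'mountain'
  Word 7: 'saw'
  Word 8: 'because'
  Word 9: 'fox'
  Word 10: 'writer'
  Word 11: 'book'
  Word 12: 'sad'
Total words: 12

12


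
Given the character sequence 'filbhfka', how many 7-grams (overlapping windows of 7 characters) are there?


String 'filbhfka' has length L = 8.
Number of overlapping n-grams = L - n + 1
Substituting: 8 - 7 + 1 = 2

2


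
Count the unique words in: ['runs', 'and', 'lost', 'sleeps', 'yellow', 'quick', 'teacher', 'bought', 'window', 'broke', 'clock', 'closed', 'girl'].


Listing all tokens and tracking unique types:
  Token 1: 'runs' -> NEW (unique so far: 1)
  Token 2: 'and' -> NEW (unique so far: 2)
  Token 3: 'lost' -> NEW (unique so far: 3)
  Token 4: 'sleeps' -> NEW (unique so far: 4)
  Token 5: 'yellow' -> NEW (unique so far: 5)
  Token 6: 'quick' -> NEW (unique so far: 6)
  Token 7: 'teacher' -> NEW (unique so far: 7)
  Token 8: 'bought' -> NEW (unique so far: 8)
  Token 9: 'window' -> NEW (unique so far: 9)
  Token 10: 'broke' -> NEW (unique so far: 10)
  Token 11: 'clock' -> NEW (unique so far: 11)
  Token 12: 'closed' -> NEW (unique so far: 12)
  Token 13: 'girl' -> NEW (unique so far: 13)
Unique types: ('and', 'bought', 'broke', 'clock', 'closed', 'girl', 'lost', 'quick', 'runs', 'sleeps', 'teacher', 'window', 'yellow')
Vocabulary size: 13

13


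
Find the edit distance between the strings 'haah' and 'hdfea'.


Building DP table for s1='haah' (len 4) and s2='hdfea' (len 5):
       h  d  f  e  a
    0  1  2  3  4  5
  h 1  0  1  2  3  4
  a 2  1  1  2  3  3
  a 3  2  2  2  3  3
  h 4  3  3  3  3  4
Edit distance = dp[4][5] = 4

4


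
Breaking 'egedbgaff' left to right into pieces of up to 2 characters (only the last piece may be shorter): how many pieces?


'egedbgaff' has 9 characters.
Chunking with max size 2:
  Chunk 1: 'eg' (positions 0-1)
  Chunk 2: 'ed' (positions 2-3)
  Chunk 3: 'bg' (positions 4-5)
  Chunk 4: 'af' (positions 6-7)
  Chunk 5: 'f' (positions 8-8)
Total chunks: ceil(9 / 2) = 5

5


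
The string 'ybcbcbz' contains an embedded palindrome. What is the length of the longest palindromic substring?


Scanning 'ybcbcbz' for palindromic substrings.
Substring at positions 1-5: 'bcbcb'.
Check: reverse('bcbcb') = 'bcbcb' -> palindrome confirmed.
Neighbouring characters ('y' / 'z') break symmetry, so it cannot extend further.
No longer palindromic substring exists; longest length = 5

5


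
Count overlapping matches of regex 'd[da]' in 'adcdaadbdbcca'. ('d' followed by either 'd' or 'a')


Pattern: d[da] means 'd' followed by either 'd' or 'a'.
Scanning 'adcdaadbdbcca' position-by-position:
  Pos 0: window 'ad' -> no
  Pos 1: window 'dc' -> no
  Pos 2: window 'cd' -> no
  Pos 3: window 'da' -> MATCH
  Pos 4: window 'aa' -> no
  Pos 5: window 'ad' -> no
  Pos 6: window 'db' -> no
  Pos 7: window 'bd' -> no
  Pos 8: window 'db' -> no
  Pos 9: window 'bc' -> no
  Pos 10: window 'cc' -> no
  Pos 11: window 'ca' -> no
  Pos 12: window 'a' -> no
Total matches: 1

1


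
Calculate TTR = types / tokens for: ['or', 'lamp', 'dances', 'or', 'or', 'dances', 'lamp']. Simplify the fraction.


Tokens: 7
Unique types: ('dances', 'lamp', 'or') = 3
TTR = 3/7
Already in lowest terms.

3/7


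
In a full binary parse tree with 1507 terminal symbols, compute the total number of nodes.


Leaf nodes (terminals): 1507
Internal nodes = n - 1 = 1507 - 1 = 1506
Total = leaves + internal = 1507 + 1506 = 3013

3013


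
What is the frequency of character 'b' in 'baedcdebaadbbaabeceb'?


Scanning 'baedcdebaadbbaabeceb' for 'b':
  Position 0: 'b' -> MATCH (count: 1)
  Position 7: 'b' -> MATCH (count: 2)
  Position 11: 'b' -> MATCH (count: 3)
  Position 12: 'b' -> MATCH (count: 4)
  Position 15: 'b' -> MATCH (count: 5)
  Position 19: 'b' -> MATCH (count: 6)
Total occurrences of 'b': 6

6


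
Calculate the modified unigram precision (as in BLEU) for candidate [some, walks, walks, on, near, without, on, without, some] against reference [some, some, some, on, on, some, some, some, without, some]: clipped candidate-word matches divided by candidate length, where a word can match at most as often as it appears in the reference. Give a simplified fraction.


Reference word counts: {'on': 2, 'some': 7, 'without': 1}
Checking each candidate word (with clipping):
  'some' -> in reference (ref count 7, used 1/7) -> match (matches: 1)
  'walks' -> not in reference -> no match (matches: 1)
  'walks' -> not in reference -> no match (matches: 1)
  'on' -> in reference (ref count 2, used 1/2) -> match (matches: 2)
  'near' -> not in reference -> no match (matches: 2)
  'without' -> in reference (ref count 1, used 1/1) -> match (matches: 3)
  'on' -> in reference (ref count 2, used 2/2) -> match (matches: 4)
  'without' -> ref count 1 already used up (1/1) -> clipped, no match (matches: 4)
  'some' -> in reference (ref count 7, used 2/7) -> match (matches: 5)
Clipped matches: 5, Candidate length: 9
Precision = 5/9

5/9


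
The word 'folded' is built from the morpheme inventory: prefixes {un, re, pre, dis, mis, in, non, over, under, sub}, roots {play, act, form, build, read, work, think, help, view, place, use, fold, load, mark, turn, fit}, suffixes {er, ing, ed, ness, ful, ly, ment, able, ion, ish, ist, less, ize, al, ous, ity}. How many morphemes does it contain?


Segmenting 'folded' against the inventory:
  'fold' -> root (morpheme 1)
  'ed' -> suffix (morpheme 2)
Total morphemes: 2

2


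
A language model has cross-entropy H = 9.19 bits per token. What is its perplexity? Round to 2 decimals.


Perplexity formula: PP = 2^H
H = 9.19
PP = 2^9.19
Decompose: 2^9.19 = 2^9 * 2^0.19
2^9 = 512, 2^0.19 ~ 1.1407637
PP ~ 512 * 1.1407637 = 584.0710144
Rounded to 2 decimals: 584.07

584.07


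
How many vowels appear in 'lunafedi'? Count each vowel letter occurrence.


Scanning each character of 'lunafedi':
  Position 1: 'l' -> consonant (running count: 0)
  Position 2: 'u' -> vowel (running count: 1)
  Position 3: 'n' -> consonant (running count: 1)
  Position 4: 'a' -> vowel (running count: 2)
  Position 5: 'f' -> consonant (running count: 2)
  Position 6: 'e' -> vowel (running count: 3)
  Position 7: 'd' -> consonant (running count: 3)
  Position 8: 'i' -> vowel (running count: 4)
Total vowels: 4

4


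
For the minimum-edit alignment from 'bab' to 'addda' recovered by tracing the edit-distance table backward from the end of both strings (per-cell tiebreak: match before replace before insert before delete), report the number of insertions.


Edit distance = 5. Backtracking from cell (3, 5) with preference match > replace > insert > delete,
then listing the resulting alignment 'bab' -> 'addda' left to right:
  Step 1: insert 'a' [insertion #1]
  Step 2: insert 'd' [insertion #2]
  Step 3: replace b->d
  Step 4: replace a->d
  Step 5: replace b->a
Total insertions: 2

2


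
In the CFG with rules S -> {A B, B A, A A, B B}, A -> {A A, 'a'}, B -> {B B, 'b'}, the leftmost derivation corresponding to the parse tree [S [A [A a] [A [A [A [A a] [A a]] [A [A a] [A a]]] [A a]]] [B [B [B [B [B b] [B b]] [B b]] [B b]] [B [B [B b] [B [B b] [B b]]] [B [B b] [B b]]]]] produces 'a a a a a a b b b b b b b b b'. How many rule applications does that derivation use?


Every bracketed nonterminal node [X ...] in the tree is produced by exactly one rule application.
Reading the tree off as a leftmost derivation:
  Step 1: S  =>  A B   (applied S -> A B)
  Step 2: A B  =>  A A B   (applied A -> A A)
  Step 3: A A B  =>  a A B   (applied A -> a)
  Step 4: a A B  =>  a A A B   (applied A -> A A)
  Step 5: a A A B  =>  a A A A B   (applied A -> A A)
  Step 6: a A A A B  =>  a A A A A B   (applied A -> A A)
  Step 7: a A A A A B  =>  a a A A A B   (applied A -> a)
  Step 8: a a A A A B  =>  a a a A A B   (applied A -> a)
  Step 9: a a a A A B  =>  a a a A A A B   (applied A -> A A)
  Step 10: a a a A A A B  =>  a a a a A A B   (applied A -> a)
  Step 11: a a a a A A B  =>  a a a a a A B   (applied A -> a)
  Step 12: a a a a a A B  =>  a a a a a a B   (applied A -> a)
  Step 13: a a a a a a B  =>  a a a a a a B B   (applied B -> B B)
  Step 14: a a a a a a B B  =>  a a a a a a B B B   (applied B -> B B)
  Step 15: a a a a a a B B B  =>  a a a a a a B B B B   (applied B -> B B)
  Step 16: a a a a a a B B B B  =>  a a a a a a B B B B B   (applied B -> B B)
  Step 17: a a a a a a B B B B B  =>  a a a a a a b B B B B   (applied B -> b)
  Step 18: a a a a a a b B B B B  =>  a a a a a a b b B B B   (applied B -> b)
  Step 19: a a a a a a b b B B B  =>  a a a a a a b b b B B   (applied B -> b)
  Step 20: a a a a a a b b b B B  =>  a a a a a a b b b b B   (applied B -> b)
  Step 21: a a a a a a b b b b B  =>  a a a a a a b b b b B B   (applied B -> B B)
  Step 22: a a a a a a b b b b B B  =>  a a a a a a b b b b B B B   (applied B -> B B)
  Step 23: a a a a a a b b b b B B B  =>  a a a a a a b b b b b B B   (applied B -> b)
  Step 24: a a a a a a b b b b b B B  =>  a a a a a a b b b b b B B B   (applied B -> B B)
  Step 25: a a a a a a b b b b b B B B  =>  a a a a a a b b b b b b B B   (applied B -> b)
  Step 26: a a a a a a b b b b b b B B  =>  a a a a a a b b b b b b b B   (applied B -> b)
  Step 27: a a a a a a b b b b b b b B  =>  a a a a a a b b b b b b b B B   (applied B -> B B)
  Step 28: a a a a a a b b b b b b b B B  =>  a a a a a a b b b b b b b b B   (applied B -> b)
  Step 29: a a a a a a b b b b b b b b B  =>  a a a a a a b b b b b b b b b   (applied B -> b)
Final yield: a a a a a a b b b b b b b b b
Total rewrite steps: 29

29


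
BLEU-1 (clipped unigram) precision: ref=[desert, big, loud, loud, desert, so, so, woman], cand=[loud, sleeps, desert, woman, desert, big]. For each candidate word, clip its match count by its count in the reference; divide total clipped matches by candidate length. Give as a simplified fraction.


Reference word counts: {'big': 1, 'desert': 2, 'loud': 2, 'so': 2, 'woman': 1}
Checking each candidate word (with clipping):
  'loud' -> in reference (ref count 2, used 1/2) -> match (matches: 1)
  'sleeps' -> not in reference -> no match (matches: 1)
  'desert' -> in reference (ref count 2, used 1/2) -> match (matches: 2)
  'woman' -> in reference (ref count 1, used 1/1) -> match (matches: 3)
  'desert' -> in reference (ref count 2, used 2/2) -> match (matches: 4)
  'big' -> in reference (ref count 1, used 1/1) -> match (matches: 5)
Clipped matches: 5, Candidate length: 6
Precision = 5/6

5/6


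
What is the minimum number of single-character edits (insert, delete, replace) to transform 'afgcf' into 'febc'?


Building DP table for s1='afgcf' (len 5) and s2='febc' (len 4):
       f  e  b  c
    0  1  2  3  4
  a 1  1  2  3  4
  f 2  1  2  3  4
  g 3  2  2  3  4
  c 4  3  3  3  3
  f 5  4  4  4  4
Edit distance = dp[5][4] = 4

4


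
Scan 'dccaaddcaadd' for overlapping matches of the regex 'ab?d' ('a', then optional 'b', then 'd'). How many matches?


Pattern: ab?d means 'a', then optional 'b', then 'd'.
Scanning 'dccaaddcaadd' position-by-position:
  Pos 0: window 'dcc' -> no
  Pos 1: window 'cca' -> no
  Pos 2: window 'caa' -> no
  Pos 3: window 'aad' -> no
  Pos 4: window 'add' -> MATCH
  Pos 5: window 'ddc' -> no
  Pos 6: window 'dca' -> no
  Pos 7: window 'caa' -> no
  Pos 8: window 'aad' -> no
  Pos 9: window 'add' -> MATCH
  Pos 10: window 'dd' -> no
  Pos 11: window 'd' -> no
Total matches: 2

2


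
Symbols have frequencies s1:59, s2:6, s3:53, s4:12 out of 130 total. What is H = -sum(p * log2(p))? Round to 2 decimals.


Computing entropy H = -sum(p_i * log2(p_i)):
  s1: p = 59/130 = 0.4538, -p*log2(p) = 0.5173
  s2: p = 6/130 = 0.0462, -p*log2(p) = 0.2048
  s3: p = 53/130 = 0.4077, -p*log2(p) = 0.5277
  s4: p = 12/130 = 0.0923, -p*log2(p) = 0.3173
H = sum of terms = 1.5671
Rounded to 2 decimals: 1.57

1.57


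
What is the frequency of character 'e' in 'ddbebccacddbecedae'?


Scanning 'ddbebccacddbecedae' for 'e':
  Position 3: 'e' -> MATCH (count: 1)
  Position 12: 'e' -> MATCH (count: 2)
  Position 14: 'e' -> MATCH (count: 3)
  Position 17: 'e' -> MATCH (count: 4)
Total occurrences of 'e': 4

4


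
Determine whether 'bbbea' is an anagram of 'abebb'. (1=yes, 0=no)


Sort characters of 'bbbea': 'abbbe'
Sort characters of 'abebb': 'abbbe'
Sorted forms match -> they ARE anagrams
Result: 1

1


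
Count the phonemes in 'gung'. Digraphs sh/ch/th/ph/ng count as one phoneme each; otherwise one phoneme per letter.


Parsing 'gung' greedily, digraphs first:
  'g' -> consonant phoneme (phonemes so far: 1)
  'u' -> vowel phoneme (phonemes so far: 2)
  'ng' -> digraph (1 consonant phoneme) (phonemes so far: 3)
Total phonemes: 3

3


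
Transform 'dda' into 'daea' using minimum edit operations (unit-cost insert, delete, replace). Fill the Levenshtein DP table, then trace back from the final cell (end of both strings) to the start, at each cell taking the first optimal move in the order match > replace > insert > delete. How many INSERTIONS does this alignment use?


Edit distance = 2. Backtracking from cell (3, 4) with preference match > replace > insert > delete,
then listing the resulting alignment 'dda' -> 'daea' left to right:
  Step 1: keep 'd'
  Step 2: insert 'a' [insertion #1]
  Step 3: replace d->e
  Step 4: keep 'a'
Total insertions: 1

1


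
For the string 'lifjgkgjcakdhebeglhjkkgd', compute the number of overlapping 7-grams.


String 'lifjgkgjcakdhebeglhjkkgd' has length L = 24.
Number of overlapping n-grams = L - n + 1
Substituting: 24 - 7 + 1 = 18

18


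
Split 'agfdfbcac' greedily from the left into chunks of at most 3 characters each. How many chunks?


'agfdfbcac' has 9 characters.
Chunking with max size 3:
  Chunk 1: 'agf' (positions 0-2)
  Chunk 2: 'dfb' (positions 3-5)
  Chunk 3: 'cac' (positions 6-8)
Total chunks: ceil(9 / 3) = 3

3


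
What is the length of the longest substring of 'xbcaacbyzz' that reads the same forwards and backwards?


Scanning 'xbcaacbyzz' for palindromic substrings.
Substring at positions 1-6: 'bcaacb'.
Check: reverse('bcaacb') = 'bcaacb' -> palindrome confirmed.
Neighbouring characters ('x' / 'y') break symmetry, so it cannot extend further.
No longer palindromic substring exists; longest length = 6

6


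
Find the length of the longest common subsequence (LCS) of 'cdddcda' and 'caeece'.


DP table for LCS of 'cdddcda' and 'caeece':
       c  a  e  e  c  e
    0  0  0  0  0  0  0
  c 0  1  1  1  1  1  1
  d 0  1  1  1  1  1  1
  d 0  1  1  1  1  1  1
  d 0  1  1  1  1  1  1
  c 0  1  1  1  1  2  2
  d 0  1  1  1  1  2  2
  a 0  1  2  2  2  2  2
LCS: 'cc'
LCS length = 2

2


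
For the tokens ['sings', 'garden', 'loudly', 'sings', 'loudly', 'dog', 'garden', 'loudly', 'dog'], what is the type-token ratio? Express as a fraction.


Tokens: 9
Unique types: ('dog', 'garden', 'loudly', 'sings') = 4
TTR = 4/9
Already in lowest terms.

4/9


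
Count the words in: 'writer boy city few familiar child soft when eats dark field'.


Counting words by splitting on spaces:
  Word 1: 'writer'
  Word 2: 'boy'
  Word 3: 'city'
  Word 4: 'few'
  Word 5: 'familiar'
  Word 6: 'child'
  Word 7: 'soft'
  Word 8: 'when'
  Word 9: 'eats'
  Word 10: 'dark'
  Word 11: 'field'
Total words: 11

11


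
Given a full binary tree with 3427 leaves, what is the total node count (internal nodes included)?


Leaf nodes (terminals): 3427
Internal nodes = n - 1 = 3427 - 1 = 3426
Total = leaves + internal = 3427 + 3426 = 6853

6853


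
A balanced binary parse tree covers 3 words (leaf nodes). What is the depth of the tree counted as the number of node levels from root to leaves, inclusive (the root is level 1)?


In a balanced binary tree with n leaves the deepest leaf is ceil(log2(n)) edges below the root,
so counting node levels inclusive of root and leaves gives ceil(log2(n)) + 1 levels.
log2(3) = 1.5850
ceil(1.5850) = 2
levels = 2 + 1 = 3

3


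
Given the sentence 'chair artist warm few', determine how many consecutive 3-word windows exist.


Word trigrams from [4] words:
  Trigram 1: (chair artist warm)
  Trigram 2: (artist warm few)
Total word trigrams: 4 - 2 = 2

2


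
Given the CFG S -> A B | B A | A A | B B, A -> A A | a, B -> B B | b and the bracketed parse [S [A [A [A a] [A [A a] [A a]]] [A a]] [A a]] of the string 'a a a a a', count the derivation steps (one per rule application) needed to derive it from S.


Every bracketed nonterminal node [X ...] in the tree is produced by exactly one rule application.
Reading the tree off as a leftmost derivation:
  Step 1: S  =>  A A   (applied S -> A A)
  Step 2: A A  =>  A A A   (applied A -> A A)
  Step 3: A A A  =>  A A A A   (applied A -> A A)
  Step 4: A A A A  =>  a A A A   (applied A -> a)
  Step 5: a A A A  =>  a A A A A   (applied A -> A A)
  Step 6: a A A A A  =>  a a A A A   (applied A -> a)
  Step 7: a a A A A  =>  a a a A A   (applied A -> a)
  Step 8: a a a A A  =>  a a a a A   (applied A -> a)
  Step 9: a a a a A  =>  a a a a a   (applied A -> a)
Final yield: a a a a a
Total rewrite steps: 9

9


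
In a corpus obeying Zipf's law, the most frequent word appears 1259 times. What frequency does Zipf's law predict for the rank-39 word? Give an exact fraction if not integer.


Zipf's law: freq(rank) = f1 / rank
f1 = 1259, rank = 39
freq = 1259 / 39
GCD(1259, 39) = 1
Simplified: 1259/39

1259/39


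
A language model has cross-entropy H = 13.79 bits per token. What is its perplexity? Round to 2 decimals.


Perplexity formula: PP = 2^H
H = 13.79
PP = 2^13.79
Decompose: 2^13.79 = 2^13 * 2^0.79
2^13 = 8192, 2^0.79 ~ 1.7290745
PP ~ 8192 * 1.7290745 = 14164.5783040
Rounded to 2 decimals: 14164.58

14164.58


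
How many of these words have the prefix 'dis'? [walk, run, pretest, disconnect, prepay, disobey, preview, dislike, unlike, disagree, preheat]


Checking each word for prefix 'dis':
  'walk' -> no (count: 0)
  'run' -> no (count: 0)
  'pretest' -> no (count: 0)
  'disconnect' -> YES, starts with 'dis' (count: 1)
  'prepay' -> no (count: 1)
  'disobey' -> YES, starts with 'dis' (count: 2)
  'preview' -> no (count: 2)
  'dislike' -> YES, starts with 'dis' (count: 3)
  'unlike' -> no (count: 3)
  'disagree' -> YES, starts with 'dis' (count: 4)
  'preheat' -> no (count: 4)
Total with prefix 'dis': 4

4


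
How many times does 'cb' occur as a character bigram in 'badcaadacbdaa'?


Scanning 'badcaadacbdaa' for bigram 'cb':
  Position 0: 'ba' -> no
  Position 1: 'ad' -> no
  Position 2: 'dc' -> no
  Position 3: 'ca' -> no
  Position 4: 'aa' -> no
  Position 5: 'ad' -> no
  Position 6: 'da' -> no
  Position 7: 'ac' -> no
  Position 8: 'cb' -> MATCH
  Position 9: 'bd' -> no
  Position 10: 'da' -> no
  Position 11: 'aa' -> no
Total matches: 1

1


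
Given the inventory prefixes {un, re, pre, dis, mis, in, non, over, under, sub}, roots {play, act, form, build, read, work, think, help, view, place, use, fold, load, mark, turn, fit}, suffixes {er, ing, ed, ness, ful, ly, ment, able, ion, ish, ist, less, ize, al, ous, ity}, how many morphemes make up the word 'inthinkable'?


Segmenting 'inthinkable' against the inventory:
  'in' -> prefix (morpheme 1)
  'think' -> root (morpheme 2)
  'able' -> suffix (morpheme 3)
Total morphemes: 3

3


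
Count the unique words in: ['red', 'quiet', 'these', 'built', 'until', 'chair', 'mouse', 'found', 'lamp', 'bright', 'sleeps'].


Listing all tokens and tracking unique types:
  Token 1: 'red' -> NEW (unique so far: 1)
  Token 2: 'quiet' -> NEW (unique so far: 2)
  Token 3: 'these' -> NEW (unique so far: 3)
  Token 4: 'built' -> NEW (unique so far: 4)
  Token 5: 'until' -> NEW (unique so far: 5)
  Token 6: 'chair' -> NEW (unique so far: 6)
  Token 7: 'mouse' -> NEW (unique so far: 7)
  Token 8: 'found' -> NEW (unique so far: 8)
  Token 9: 'lamp' -> NEW (unique so far: 9)
  Token 10: 'bright' -> NEW (unique so far: 10)
  Token 11: 'sleeps' -> NEW (unique so far: 11)
Unique types: ('bright', 'built', 'chair', 'found', 'lamp', 'mouse', 'quiet', 'red', 'sleeps', 'these', 'until')
Vocabulary size: 11

11


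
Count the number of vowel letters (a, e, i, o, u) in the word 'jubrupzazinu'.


Scanning each character of 'jubrupzazinu':
  Position 1: 'j' -> consonant (running count: 0)
  Position 2: 'u' -> vowel (running count: 1)
  Position 3: 'b' -> consonant (running count: 1)
  Position 4: 'r' -> consonant (running count: 1)
  Position 5: 'u' -> vowel (running count: 2)
  Position 6: 'p' -> consonant (running count: 2)
  Position 7: 'z' -> consonant (running count: 2)
  Position 8: 'a' -> vowel (running count: 3)
  Position 9: 'z' -> consonant (running count: 3)
  Position 10: 'i' -> vowel (running count: 4)
  Position 11: 'n' -> consonant (running count: 4)
  Position 12: 'u' -> vowel (running count: 5)
Total vowels: 5

5


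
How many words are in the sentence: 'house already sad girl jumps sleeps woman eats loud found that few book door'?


Counting words by splitting on spaces:
  Word 1: 'house'
  Word 2: 'already'
  Word 3: 'sad'
  Word 4: 'girl'
  Word 5: 'jumps'
  Word 6: 'sleeps'
  Word 7: 'woman'
  Word 8: 'eats'
  Word 9: 'loud'
  Word 10: 'found'
  Word 11: 'that'
  Word 12: 'few'
  Word 13: 'book'
  Word 14: 'door'
Total words: 14

14


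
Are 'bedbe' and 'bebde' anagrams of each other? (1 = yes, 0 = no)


Sort characters of 'bedbe': 'bbdee'
Sort characters of 'bebde': 'bbdee'
Sorted forms match -> they ARE anagrams
Result: 1

1


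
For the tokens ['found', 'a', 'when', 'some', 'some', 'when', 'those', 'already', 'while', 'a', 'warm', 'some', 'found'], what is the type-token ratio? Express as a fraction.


Tokens: 13
Unique types: ('a', 'already', 'found', 'some', 'those', 'warm', 'when', 'while') = 8
TTR = 8/13
Already in lowest terms.

8/13


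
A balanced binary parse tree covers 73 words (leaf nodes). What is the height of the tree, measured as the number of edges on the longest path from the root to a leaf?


In a balanced binary tree with n leaves the deepest leaf is ceil(log2(n)) edges below the root.
log2(73) = 6.1898
ceil(6.1898) = 7
height (edges) = 7

7


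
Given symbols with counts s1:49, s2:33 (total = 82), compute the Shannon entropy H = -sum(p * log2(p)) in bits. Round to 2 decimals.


Computing entropy H = -sum(p_i * log2(p_i)):
  s1: p = 49/82 = 0.5976, -p*log2(p) = 0.4439
  s2: p = 33/82 = 0.4024, -p*log2(p) = 0.5285
H = sum of terms = 0.9724
Rounded to 2 decimals: 0.97

0.97


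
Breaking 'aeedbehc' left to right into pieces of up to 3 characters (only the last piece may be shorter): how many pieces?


'aeedbehc' has 8 characters.
Chunking with max size 3:
  Chunk 1: 'aee' (positions 0-2)
  Chunk 2: 'dbe' (positions 3-5)
  Chunk 3: 'hc' (positions 6-7)
Total chunks: ceil(8 / 3) = 3

3


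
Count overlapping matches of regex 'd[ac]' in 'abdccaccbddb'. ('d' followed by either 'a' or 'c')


Pattern: d[ac] means 'd' followed by either 'a' or 'c'.
Scanning 'abdccaccbddb' position-by-position:
  Pos 0: window 'ab' -> no
  Pos 1: window 'bd' -> no
  Pos 2: window 'dc' -> MATCH
  Pos 3: window 'cc' -> no
  Pos 4: window 'ca' -> no
  Pos 5: window 'ac' -> no
  Pos 6: window 'cc' -> no
  Pos 7: window 'cb' -> no
  Pos 8: window 'bd' -> no
  Pos 9: window 'dd' -> no
  Pos 10: window 'db' -> no
  Pos 11: window 'b' -> no
Total matches: 1

1


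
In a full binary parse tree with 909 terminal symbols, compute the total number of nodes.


Leaf nodes (terminals): 909
Internal nodes = n - 1 = 909 - 1 = 908
Total = leaves + internal = 909 + 908 = 1817

1817


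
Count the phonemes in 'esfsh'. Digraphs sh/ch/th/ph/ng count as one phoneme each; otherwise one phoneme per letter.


Parsing 'esfsh' greedily, digraphs first:
  'e' -> vowel phoneme (phonemes so far: 1)
  's' -> consonant phoneme (phonemes so far: 2)
  'f' -> consonant phoneme (phonemes so far: 3)
  'sh' -> digraph (1 consonant phoneme) (phonemes so far: 4)
Total phonemes: 4

4


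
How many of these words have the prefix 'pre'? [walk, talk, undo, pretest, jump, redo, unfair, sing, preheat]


Checking each word for prefix 'pre':
  'walk' -> no (count: 0)
  'talk' -> no (count: 0)
  'undo' -> no (count: 0)
  'pretest' -> YES, starts with 'pre' (count: 1)
  'jump' -> no (count: 1)
  'redo' -> no (count: 1)
  'unfair' -> no (count: 1)
  'sing' -> no (count: 1)
  'preheat' -> YES, starts with 'pre' (count: 2)
Total with prefix 'pre': 2

2


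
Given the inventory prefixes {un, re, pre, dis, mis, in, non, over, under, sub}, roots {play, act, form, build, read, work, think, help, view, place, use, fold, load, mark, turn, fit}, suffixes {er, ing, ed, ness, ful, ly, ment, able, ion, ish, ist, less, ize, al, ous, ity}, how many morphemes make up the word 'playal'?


Segmenting 'playal' against the inventory:
  'play' -> root (morpheme 1)
  'al' -> suffix (morpheme 2)
Total morphemes: 2

2


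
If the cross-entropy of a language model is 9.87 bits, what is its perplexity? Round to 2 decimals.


Perplexity formula: PP = 2^H
H = 9.87
PP = 2^9.87
Decompose: 2^9.87 = 2^9 * 2^0.87
2^9 = 512, 2^0.87 ~ 1.8276629
PP ~ 512 * 1.8276629 = 935.7634048
Rounded to 2 decimals: 935.76

935.76


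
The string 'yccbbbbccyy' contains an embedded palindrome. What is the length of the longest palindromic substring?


Scanning 'yccbbbbccyy' for palindromic substrings.
Substring at positions 0-9: 'yccbbbbccy'.
Check: reverse('yccbbbbccy') = 'yccbbbbccy' -> palindrome confirmed.
Neighbouring characters ('-' / 'y') break symmetry, so it cannot extend further.
No longer palindromic substring exists; longest length = 10

10


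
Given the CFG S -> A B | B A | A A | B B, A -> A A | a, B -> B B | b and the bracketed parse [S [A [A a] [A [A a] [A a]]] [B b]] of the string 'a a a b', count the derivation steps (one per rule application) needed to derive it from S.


Every bracketed nonterminal node [X ...] in the tree is produced by exactly one rule application.
Reading the tree off as a leftmost derivation:
  Step 1: S  =>  A B   (applied S -> A B)
  Step 2: A B  =>  A A B   (applied A -> A A)
  Step 3: A A B  =>  a A B   (applied A -> a)
  Step 4: a A B  =>  a A A B   (applied A -> A A)
  Step 5: a A A B  =>  a a A B   (applied A -> a)
  Step 6: a a A B  =>  a a a B   (applied A -> a)
  Step 7: a a a B  =>  a a a b   (applied B -> b)
Final yield: a a a b
Total rewrite steps: 7

7


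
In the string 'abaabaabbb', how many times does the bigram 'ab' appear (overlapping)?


Scanning 'abaabaabbb' for bigram 'ab':
  Position 0: 'ab' -> MATCH
  Position 1: 'ba' -> no
  Position 2: 'aa' -> no
  Position 3: 'ab' -> MATCH
  Position 4: 'ba' -> no
  Position 5: 'aa' -> no
  Position 6: 'ab' -> MATCH
  Position 7: 'bb' -> no
  Position 8: 'bb' -> no
Total matches: 3

3


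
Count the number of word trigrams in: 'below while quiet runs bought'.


Word trigrams from [5] words:
  Trigram 1: (below while quiet)
  Trigram 2: (while quiet runs)
  Trigram 3: (quiet runs bought)
Total word trigrams: 5 - 2 = 3

3


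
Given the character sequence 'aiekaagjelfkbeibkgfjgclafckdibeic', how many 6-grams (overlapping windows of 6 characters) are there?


String 'aiekaagjelfkbeibkgfjgclafckdibeic' has length L = 33.
Number of overlapping n-grams = L - n + 1
Substituting: 33 - 6 + 1 = 28

28


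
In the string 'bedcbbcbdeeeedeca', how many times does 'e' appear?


Scanning 'bedcbbcbdeeeedeca' for 'e':
  Position 1: 'e' -> MATCH (count: 1)
  Position 9: 'e' -> MATCH (count: 2)
  Position 10: 'e' -> MATCH (count: 3)
  Position 11: 'e' -> MATCH (count: 4)
  Position 12: 'e' -> MATCH (count: 5)
  Position 14: 'e' -> MATCH (count: 6)
Total occurrences of 'e': 6

6


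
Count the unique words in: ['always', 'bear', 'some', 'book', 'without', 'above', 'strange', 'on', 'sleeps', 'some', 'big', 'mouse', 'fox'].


Listing all tokens and tracking unique types:
  Token 1: 'always' -> NEW (unique so far: 1)
  Token 2: 'bear' -> NEW (unique so far: 2)
  Token 3: 'some' -> NEW (unique so far: 3)
  Token 4: 'book' -> NEW (unique so far: 4)
  Token 5: 'without' -> NEW (unique so far: 5)
  Token 6: 'above' -> NEW (unique so far: 6)
  Token 7: 'strange' -> NEW (unique so far: 7)
  Token 8: 'on' -> NEW (unique so far: 8)
  Token 9: 'sleeps' -> NEW (unique so far: 9)
  Token 10: 'some' -> duplicate (unique so far: 9)
  Token 11: 'big' -> NEW (unique so far: 10)
  Token 12: 'mouse' -> NEW (unique so far: 11)
  Token 13: 'fox' -> NEW (unique so far: 12)
Unique types: ('above', 'always', 'bear', 'big', 'book', 'fox', 'mouse', 'on', 'sleeps', 'some', 'strange', 'without')
Vocabulary size: 12

12


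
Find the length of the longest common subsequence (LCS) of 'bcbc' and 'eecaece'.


DP table for LCS of 'bcbc' and 'eecaece':
       e  e  c  a  e  c  e
    0  0  0  0  0  0  0  0
  b 0  0  0  0  0  0  0  0
  c 0  0  0  1  1  1  1  1
  b 0  0  0  1  1  1  1  1
  c 0  0  0  1  1  1  2  2
LCS: 'cc'
LCS length = 2

2
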